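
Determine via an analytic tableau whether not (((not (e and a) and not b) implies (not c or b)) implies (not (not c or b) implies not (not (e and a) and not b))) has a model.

Initial set: {not (((not (e and a) and not b) implies (not c or b)) implies (not (not c or b) implies not (not (e and a) and not b)))}.
not (((not (e and a) and not b) implies (not c or b)) implies (not (not c or b) implies not (not (e and a) and not b))): α-rule — add ((not (e and a) and not b) implies (not c or b)), not (not (not c or b) implies not (not (e and a) and not b)).
not (not (not c or b) implies not (not (e and a) and not b)): α-rule — add not (not c or b), not not (not (e and a) and not b).
not (not c or b): α-rule — add not not c, not b.
not not (not (e and a) and not b): α-rule — add not (e and a), not b.
((not (e and a) and not b) implies (not c or b)): β-rule — branch into not (not (e and a) and not b)  //  (not c or b).
  branch 1 (add not (not (e and a) and not b)):
    not (e and a): β-rule — branch into not e  //  not a.
      branch 1.1 (add not e):
        not (not (e and a) and not b): β-rule — branch into not not (e and a)  //  not not b.
          branch 1.1.1 (add not not (e and a)):
            not not (e and a): α-rule — add e, a.
            × closes — contains both e and not e.
          branch 1.1.2 (add not not b):
            × closes — contains both b and not b.
      branch 1.2 (add not a):
        not (not (e and a) and not b): β-rule — branch into not not (e and a)  //  not not b.
          branch 1.2.1 (add not not (e and a)):
            not not (e and a): α-rule — add e, a.
            × closes — contains both a and not a.
          branch 1.2.2 (add not not b):
            × closes — contains both b and not b.
  branch 2 (add (not c or b)):
    not (e and a): β-rule — branch into not e  //  not a.
      branch 2.1 (add not e):
        (not c or b): β-rule — branch into not c  //  b.
          branch 2.1.1 (add not c):
            × closes — contains both c and not c.
          branch 2.1.2 (add b):
            × closes — contains both b and not b.
      branch 2.2 (add not a):
        (not c or b): β-rule — branch into not c  //  b.
          branch 2.2.1 (add not c):
            × closes — contains both c and not c.
          branch 2.2.2 (add b):
            × closes — contains both b and not b.
All 8 branches close.
Every branch closed; the formula is unsatisfiable.

Unsatisfiable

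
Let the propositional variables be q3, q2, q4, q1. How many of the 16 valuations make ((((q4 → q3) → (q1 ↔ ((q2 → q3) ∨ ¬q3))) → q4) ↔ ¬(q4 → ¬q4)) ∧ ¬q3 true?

Initial set: {(((((q4 → q3) → (q1 ↔ ((q2 → q3) ∨ ¬q3))) → q4) ↔ ¬(q4 → ¬q4)) ∧ ¬q3)}.
(((((q4 → q3) → (q1 ↔ ((q2 → q3) ∨ ¬q3))) → q4) ↔ ¬(q4 → ¬q4)) ∧ ¬q3): α-rule — add ((((q4 → q3) → (q1 ↔ ((q2 → q3) ∨ ¬q3))) → q4) ↔ ¬(q4 → ¬q4)), ¬q3.
((((q4 → q3) → (q1 ↔ ((q2 → q3) ∨ ¬q3))) → q4) ↔ ¬(q4 → ¬q4)): β-rule — branch into (((q4 → q3) → (q1 ↔ ((q2 → q3) ∨ ¬q3))) → q4), ¬(q4 → ¬q4)  //  ¬(((q4 → q3) → (q1 ↔ ((q2 → q3) ∨ ¬q3))) → q4), ¬¬(q4 → ¬q4).
  branch 1 (add (((q4 → q3) → (q1 ↔ ((q2 → q3) ∨ ¬q3))) → q4), ¬(q4 → ¬q4)):
    ¬(q4 → ¬q4): α-rule — add q4, ¬¬q4.
    (((q4 → q3) → (q1 ↔ ((q2 → q3) ∨ ¬q3))) → q4): β-rule — branch into ¬((q4 → q3) → (q1 ↔ ((q2 → q3) ∨ ¬q3)))  //  q4.
      branch 1.1 (add ¬((q4 → q3) → (q1 ↔ ((q2 → q3) ∨ ¬q3)))):
        ¬((q4 → q3) → (q1 ↔ ((q2 → q3) ∨ ¬q3))): α-rule — add (q4 → q3), ¬(q1 ↔ ((q2 → q3) ∨ ¬q3)).
        (q4 → q3): β-rule — branch into ¬q4  //  q3.
          branch 1.1.1 (add ¬q4):
            × closes — contains both q4 and ¬q4.
          branch 1.1.2 (add q3):
            × closes — contains both q3 and ¬q3.
      branch 1.2 (add q4):
        ○ open, literals {q3=F, q4=T}.
  branch 2 (add ¬(((q4 → q3) → (q1 ↔ ((q2 → q3) ∨ ¬q3))) → q4), ¬¬(q4 → ¬q4)):
    ¬(((q4 → q3) → (q1 ↔ ((q2 → q3) ∨ ¬q3))) → q4): α-rule — add ((q4 → q3) → (q1 ↔ ((q2 → q3) ∨ ¬q3))), ¬q4.
    ¬¬(q4 → ¬q4): β-rule — branch into ¬q4  //  ¬q4.
      branch 2.1 (add ¬q4):
        ((q4 → q3) → (q1 ↔ ((q2 → q3) ∨ ¬q3))): β-rule — branch into ¬(q4 → q3)  //  (q1 ↔ ((q2 → q3) ∨ ¬q3)).
          branch 2.1.1 (add ¬(q4 → q3)):
            ¬(q4 → q3): α-rule — add q4, ¬q3.
            × closes — contains both q4 and ¬q4.
          branch 2.1.2 (add (q1 ↔ ((q2 → q3) ∨ ¬q3))):
            (q1 ↔ ((q2 → q3) ∨ ¬q3)): β-rule — branch into q1, ((q2 → q3) ∨ ¬q3)  //  ¬q1, ¬((q2 → q3) ∨ ¬q3).
              branch 2.1.2.1 (add q1, ((q2 → q3) ∨ ¬q3)):
                ((q2 → q3) ∨ ¬q3): β-rule — branch into (q2 → q3)  //  ¬q3.
                  branch 2.1.2.1.1 (add (q2 → q3)):
                    (q2 → q3): β-rule — branch into ¬q2  //  q3.
                      branch 2.1.2.1.1.1 (add ¬q2):
                        ○ open, literals {q1=T, q2=F, q3=F, q4=F}.
                      branch 2.1.2.1.1.2 (add q3):
                        × closes — contains both q3 and ¬q3.
                  branch 2.1.2.1.2 (add ¬q3):
                    ○ open, literals {q1=T, q3=F, q4=F}.
              branch 2.1.2.2 (add ¬q1, ¬((q2 → q3) ∨ ¬q3)):
                ¬((q2 → q3) ∨ ¬q3): α-rule — add ¬(q2 → q3), ¬¬q3.
                × closes — contains both q3 and ¬q3.
      branch 2.2 (add ¬q4):
        ((q4 → q3) → (q1 ↔ ((q2 → q3) ∨ ¬q3))): β-rule — branch into ¬(q4 → q3)  //  (q1 ↔ ((q2 → q3) ∨ ¬q3)).
          branch 2.2.1 (add ¬(q4 → q3)):
            ¬(q4 → q3): α-rule — add q4, ¬q3.
            × closes — contains both q4 and ¬q4.
          branch 2.2.2 (add (q1 ↔ ((q2 → q3) ∨ ¬q3))):
            (q1 ↔ ((q2 → q3) ∨ ¬q3)): β-rule — branch into q1, ((q2 → q3) ∨ ¬q3)  //  ¬q1, ¬((q2 → q3) ∨ ¬q3).
              branch 2.2.2.1 (add q1, ((q2 → q3) ∨ ¬q3)):
                ((q2 → q3) ∨ ¬q3): β-rule — branch into (q2 → q3)  //  ¬q3.
                  branch 2.2.2.1.1 (add (q2 → q3)):
                    (q2 → q3): β-rule — branch into ¬q2  //  q3.
                      branch 2.2.2.1.1.1 (add ¬q2):
                        ○ open, literals {q1=T, q2=F, q3=F, q4=F}.
                      branch 2.2.2.1.1.2 (add q3):
                        × closes — contains both q3 and ¬q3.
                  branch 2.2.2.1.2 (add ¬q3):
                    ○ open, literals {q1=T, q3=F, q4=F}.
              branch 2.2.2.2 (add ¬q1, ¬((q2 → q3) ∨ ¬q3)):
                ¬((q2 → q3) ∨ ¬q3): α-rule — add ¬(q2 → q3), ¬¬q3.
                × closes — contains both q3 and ¬q3.
8 branches closed, 5 open.
Each open branch fixes some atoms; the unmentioned ones are free. Counting distinct full assignments: branch {q3=F, q4=T} (q2, q1) contributes 4 new; branch {q1=T, q2=F, q3=F, q4=F} (none free) contributes 1 new; branch {q1=T, q3=F, q4=F} (q2) contributes 1 new; branch {q1=T, q2=F, q3=F, q4=F} (none free) contributes 0 new; branch {q1=T, q3=F, q4=F} (q2) contributes 0 new. Total: 6.

6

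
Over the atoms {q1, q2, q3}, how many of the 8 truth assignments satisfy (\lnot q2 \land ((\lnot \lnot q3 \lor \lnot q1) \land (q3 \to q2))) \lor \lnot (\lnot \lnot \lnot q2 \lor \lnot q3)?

Initial set: {((\lnot q2 \land ((\lnot \lnot q3 \lor \lnot q1) \land (q3 \to q2))) \lor \lnot (\lnot \lnot \lnot q2 \lor \lnot q3))}.
((\lnot q2 \land ((\lnot \lnot q3 \lor \lnot q1) \land (q3 \to q2))) \lor \lnot (\lnot \lnot \lnot q2 \lor \lnot q3)): β-rule — branch into (\lnot q2 \land ((\lnot \lnot q3 \lor \lnot q1) \land (q3 \to q2)))  //  \lnot (\lnot \lnot \lnot q2 \lor \lnot q3).
  branch 1 (add (\lnot q2 \land ((\lnot \lnot q3 \lor \lnot q1) \land (q3 \to q2)))):
    (\lnot q2 \land ((\lnot \lnot q3 \lor \lnot q1) \land (q3 \to q2))): α-rule — add \lnot q2, ((\lnot \lnot q3 \lor \lnot q1) \land (q3 \to q2)).
    ((\lnot \lnot q3 \lor \lnot q1) \land (q3 \to q2)): α-rule — add (\lnot \lnot q3 \lor \lnot q1), (q3 \to q2).
    (\lnot \lnot q3 \lor \lnot q1): β-rule — branch into \lnot \lnot q3  //  \lnot q1.
      branch 1.1 (add \lnot \lnot q3):
        \lnot \lnot q3: drop double negation, giving q3.
        (q3 \to q2): β-rule — branch into \lnot q3  //  q2.
          branch 1.1.1 (add \lnot q3):
            × closes — contains both q3 and \lnot q3.
          branch 1.1.2 (add q2):
            × closes — contains both q2 and \lnot q2.
      branch 1.2 (add \lnot q1):
        (q3 \to q2): β-rule — branch into \lnot q3  //  q2.
          branch 1.2.1 (add \lnot q3):
            ○ open, literals {q1=false, q2=false, q3=false}.
          branch 1.2.2 (add q2):
            × closes — contains both q2 and \lnot q2.
  branch 2 (add \lnot (\lnot \lnot \lnot q2 \lor \lnot q3)):
    \lnot (\lnot \lnot \lnot q2 \lor \lnot q3): α-rule — add \lnot \lnot \lnot \lnot q2, \lnot \lnot q3.
    \lnot \lnot \lnot \lnot q2: drop double negation, giving \lnot \lnot q2.
    ○ open, literals {q2=true, q3=true}.
3 branches closed, 2 open.
Each open branch fixes some atoms; the unmentioned ones are free. Counting distinct full assignments: branch {q1=false, q2=false, q3=false} (none free) contributes 1 new; branch {q2=true, q3=true} (q1) contributes 2 new. Total: 3.

3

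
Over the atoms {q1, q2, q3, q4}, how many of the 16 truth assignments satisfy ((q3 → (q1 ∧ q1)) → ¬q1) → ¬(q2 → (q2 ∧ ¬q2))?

Initial set: {(((q3 → (q1 ∧ q1)) → ¬q1) → ¬(q2 → (q2 ∧ ¬q2)))}.
(((q3 → (q1 ∧ q1)) → ¬q1) → ¬(q2 → (q2 ∧ ¬q2))): β-rule — branch into ¬((q3 → (q1 ∧ q1)) → ¬q1)  //  ¬(q2 → (q2 ∧ ¬q2)).
  branch 1 (add ¬((q3 → (q1 ∧ q1)) → ¬q1)):
    ¬((q3 → (q1 ∧ q1)) → ¬q1): α-rule — add (q3 → (q1 ∧ q1)), ¬¬q1.
    (q3 → (q1 ∧ q1)): β-rule — branch into ¬q3  //  (q1 ∧ q1).
      branch 1.1 (add ¬q3):
        ○ open, literals {q1=1, q3=0}.
      branch 1.2 (add (q1 ∧ q1)):
        (q1 ∧ q1): α-rule — add q1, q1.
        ○ open, literals {q1=1}.
  branch 2 (add ¬(q2 → (q2 ∧ ¬q2))):
    ¬(q2 → (q2 ∧ ¬q2)): α-rule — add q2, ¬(q2 ∧ ¬q2).
    ¬(q2 ∧ ¬q2): β-rule — branch into ¬q2  //  ¬¬q2.
      branch 2.1 (add ¬q2):
        × closes — contains both q2 and ¬q2.
      branch 2.2 (add ¬¬q2):
        ○ open, literals {q2=1}.
1 branch closed, 3 open.
Each open branch fixes some atoms; the unmentioned ones are free. Counting distinct full assignments: branch {q1=1, q3=0} (q2, q4) contributes 4 new; branch {q1=1} (q2, q3, q4) contributes 4 new; branch {q2=1} (q1, q3, q4) contributes 4 new. Total: 12.

12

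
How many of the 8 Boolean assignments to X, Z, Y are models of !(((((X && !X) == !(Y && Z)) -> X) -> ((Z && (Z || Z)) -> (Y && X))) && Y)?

Initial set: {T !(((((X && !X) == !(Y && Z)) -> X) -> ((Z && (Z || Z)) -> (Y && X))) && Y)}.
T !(((((X && !X) == !(Y && Z)) -> X) -> ((Z && (Z || Z)) -> (Y && X))) && Y): β-rule — branch into F ((((X && !X) == !(Y && Z)) -> X) -> ((Z && (Z || Z)) -> (Y && X)))  //  F Y.
  branch 1 (add F ((((X && !X) == !(Y && Z)) -> X) -> ((Z && (Z || Z)) -> (Y && X)))):
    F ((((X && !X) == !(Y && Z)) -> X) -> ((Z && (Z || Z)) -> (Y && X))): α-rule — add T (((X && !X) == !(Y && Z)) -> X), F ((Z && (Z || Z)) -> (Y && X)).
    F ((Z && (Z || Z)) -> (Y && X)): α-rule — add T (Z && (Z || Z)), F (Y && X).
    T (Z && (Z || Z)): α-rule — add T Z, T (Z || Z).
    T (((X && !X) == !(Y && Z)) -> X): β-rule — branch into F ((X && !X) == !(Y && Z))  //  T X.
      branch 1.1 (add F ((X && !X) == !(Y && Z))):
        F (Y && X): β-rule — branch into F Y  //  F X.
          branch 1.1.1 (add F Y):
            T (Z || Z): β-rule — branch into T Z  //  T Z.
              branch 1.1.1.1 (add T Z):
                F ((X && !X) == !(Y && Z)): β-rule — branch into T (X && !X), F !(Y && Z)  //  F (X && !X), T !(Y && Z).
                  branch 1.1.1.1.1 (add T (X && !X), F !(Y && Z)):
                    T (X && !X): α-rule — add T X, T !X.
                    × closes — contains both X and !X.
                  branch 1.1.1.1.2 (add F (X && !X), T !(Y && Z)):
                    F (X && !X): β-rule — branch into F X  //  F !X.
                      branch 1.1.1.1.2.1 (add F X):
                        T !(Y && Z): β-rule — branch into F Y  //  F Z.
                          branch 1.1.1.1.2.1.1 (add F Y):
                            ○ open, literals {X=0, Y=0, Z=1}.
                          branch 1.1.1.1.2.1.2 (add F Z):
                            × closes — contains both Z and !Z.
                      branch 1.1.1.1.2.2 (add F !X):
                        T !(Y && Z): β-rule — branch into F Y  //  F Z.
                          branch 1.1.1.1.2.2.1 (add F Y):
                            ○ open, literals {X=1, Y=0, Z=1}.
                          branch 1.1.1.1.2.2.2 (add F Z):
                            × closes — contains both Z and !Z.
              branch 1.1.1.2 (add T Z):
                F ((X && !X) == !(Y && Z)): β-rule — branch into T (X && !X), F !(Y && Z)  //  F (X && !X), T !(Y && Z).
                  branch 1.1.1.2.1 (add T (X && !X), F !(Y && Z)):
                    T (X && !X): α-rule — add T X, T !X.
                    × closes — contains both X and !X.
                  branch 1.1.1.2.2 (add F (X && !X), T !(Y && Z)):
                    F (X && !X): β-rule — branch into F X  //  F !X.
                      branch 1.1.1.2.2.1 (add F X):
                        T !(Y && Z): β-rule — branch into F Y  //  F Z.
                          branch 1.1.1.2.2.1.1 (add F Y):
                            ○ open, literals {X=0, Y=0, Z=1}.
                          branch 1.1.1.2.2.1.2 (add F Z):
                            × closes — contains both Z and !Z.
                      branch 1.1.1.2.2.2 (add F !X):
                        T !(Y && Z): β-rule — branch into F Y  //  F Z.
                          branch 1.1.1.2.2.2.1 (add F Y):
                            ○ open, literals {X=1, Y=0, Z=1}.
                          branch 1.1.1.2.2.2.2 (add F Z):
                            × closes — contains both Z and !Z.
          branch 1.1.2 (add F X):
            T (Z || Z): β-rule — branch into T Z  //  T Z.
              branch 1.1.2.1 (add T Z):
                F ((X && !X) == !(Y && Z)): β-rule — branch into T (X && !X), F !(Y && Z)  //  F (X && !X), T !(Y && Z).
                  branch 1.1.2.1.1 (add T (X && !X), F !(Y && Z)):
                    T (X && !X): α-rule — add T X, T !X.
                    × closes — contains both X and !X.
                  branch 1.1.2.1.2 (add F (X && !X), T !(Y && Z)):
                    F (X && !X): β-rule — branch into F X  //  F !X.
                      branch 1.1.2.1.2.1 (add F X):
                        T !(Y && Z): β-rule — branch into F Y  //  F Z.
                          branch 1.1.2.1.2.1.1 (add F Y):
                            ○ open, literals {X=0, Y=0, Z=1}.
                          branch 1.1.2.1.2.1.2 (add F Z):
                            × closes — contains both Z and !Z.
                      branch 1.1.2.1.2.2 (add F !X):
                        × closes — contains both X and !X.
              branch 1.1.2.2 (add T Z):
                F ((X && !X) == !(Y && Z)): β-rule — branch into T (X && !X), F !(Y && Z)  //  F (X && !X), T !(Y && Z).
                  branch 1.1.2.2.1 (add T (X && !X), F !(Y && Z)):
                    T (X && !X): α-rule — add T X, T !X.
                    × closes — contains both X and !X.
                  branch 1.1.2.2.2 (add F (X && !X), T !(Y && Z)):
                    F (X && !X): β-rule — branch into F X  //  F !X.
                      branch 1.1.2.2.2.1 (add F X):
                        T !(Y && Z): β-rule — branch into F Y  //  F Z.
                          branch 1.1.2.2.2.1.1 (add F Y):
                            ○ open, literals {X=0, Y=0, Z=1}.
                          branch 1.1.2.2.2.1.2 (add F Z):
                            × closes — contains both Z and !Z.
                      branch 1.1.2.2.2.2 (add F !X):
                        × closes — contains both X and !X.
      branch 1.2 (add T X):
        F (Y && X): β-rule — branch into F Y  //  F X.
          branch 1.2.1 (add F Y):
            T (Z || Z): β-rule — branch into T Z  //  T Z.
              branch 1.2.1.1 (add T Z):
                ○ open, literals {X=1, Y=0, Z=1}.
              branch 1.2.1.2 (add T Z):
                ○ open, literals {X=1, Y=0, Z=1}.
          branch 1.2.2 (add F X):
            × closes — contains both X and !X.
  branch 2 (add F Y):
    ○ open, literals {Y=0}.
13 branches closed, 9 open.
Each open branch fixes some atoms; the unmentioned ones are free. Counting distinct full assignments: branch {X=0, Y=0, Z=1} (none free) contributes 1 new; branch {X=1, Y=0, Z=1} (none free) contributes 1 new; branch {X=0, Y=0, Z=1} (none free) contributes 0 new; branch {X=1, Y=0, Z=1} (none free) contributes 0 new; branch {X=0, Y=0, Z=1} (none free) contributes 0 new; branch {X=0, Y=0, Z=1} (none free) contributes 0 new; branch {X=1, Y=0, Z=1} (none free) contributes 0 new; branch {X=1, Y=0, Z=1} (none free) contributes 0 new; branch {Y=0} (X, Z) contributes 2 new. Total: 4.

4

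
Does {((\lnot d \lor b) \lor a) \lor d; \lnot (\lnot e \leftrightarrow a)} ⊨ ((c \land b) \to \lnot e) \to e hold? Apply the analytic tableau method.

Initial set: {(((\lnot d \lor b) \lor a) \lor d); \lnot (\lnot e \leftrightarrow a); \lnot (((c \land b) \to \lnot e) \to e)}.
\lnot (((c \land b) \to \lnot e) \to e): α-rule — add ((c \land b) \to \lnot e), \lnot e.
(((\lnot d \lor b) \lor a) \lor d): β-rule — branch into ((\lnot d \lor b) \lor a)  //  d.
  branch 1 (add ((\lnot d \lor b) \lor a)):
    \lnot (\lnot e \leftrightarrow a): β-rule — branch into \lnot e, \lnot a  //  \lnot \lnot e, a.
      branch 1.1 (add \lnot e, \lnot a):
        ((c \land b) \to \lnot e): β-rule — branch into \lnot (c \land b)  //  \lnot e.
          branch 1.1.1 (add \lnot (c \land b)):
            ((\lnot d \lor b) \lor a): β-rule — branch into (\lnot d \lor b)  //  a.
              branch 1.1.1.1 (add (\lnot d \lor b)):
                \lnot (c \land b): β-rule — branch into \lnot c  //  \lnot b.
                  branch 1.1.1.1.1 (add \lnot c):
                    (\lnot d \lor b): β-rule — branch into \lnot d  //  b.
                      branch 1.1.1.1.1.1 (add \lnot d):
                        ○ open, literals {a=0, c=0, d=0, e=0}.
                      branch 1.1.1.1.1.2 (add b):
                        ○ open, literals {a=0, b=1, c=0, e=0}.
                  branch 1.1.1.1.2 (add \lnot b):
                    (\lnot d \lor b): β-rule — branch into \lnot d  //  b.
                      branch 1.1.1.1.2.1 (add \lnot d):
                        ○ open, literals {a=0, b=0, d=0, e=0}.
                      branch 1.1.1.1.2.2 (add b):
                        × closes — contains both b and \lnot b.
              branch 1.1.1.2 (add a):
                × closes — contains both a and \lnot a.
          branch 1.1.2 (add \lnot e):
            ((\lnot d \lor b) \lor a): β-rule — branch into (\lnot d \lor b)  //  a.
              branch 1.1.2.1 (add (\lnot d \lor b)):
                (\lnot d \lor b): β-rule — branch into \lnot d  //  b.
                  branch 1.1.2.1.1 (add \lnot d):
                    ○ open, literals {a=0, d=0, e=0}.
                  branch 1.1.2.1.2 (add b):
                    ○ open, literals {a=0, b=1, e=0}.
              branch 1.1.2.2 (add a):
                × closes — contains both a and \lnot a.
      branch 1.2 (add \lnot \lnot e, a):
        × closes — contains both e and \lnot e.
  branch 2 (add d):
    \lnot (\lnot e \leftrightarrow a): β-rule — branch into \lnot e, \lnot a  //  \lnot \lnot e, a.
      branch 2.1 (add \lnot e, \lnot a):
        ((c \land b) \to \lnot e): β-rule — branch into \lnot (c \land b)  //  \lnot e.
          branch 2.1.1 (add \lnot (c \land b)):
            \lnot (c \land b): β-rule — branch into \lnot c  //  \lnot b.
              branch 2.1.1.1 (add \lnot c):
                ○ open, literals {a=0, c=0, d=1, e=0}.
              branch 2.1.1.2 (add \lnot b):
                ○ open, literals {a=0, b=0, d=1, e=0}.
          branch 2.1.2 (add \lnot e):
            ○ open, literals {a=0, d=1, e=0}.
      branch 2.2 (add \lnot \lnot e, a):
        × closes — contains both e and \lnot e.
5 branches closed, 8 open.
An open branch gives a countermodel: a=0, c=0, d=0, e=0 (unmentioned atoms arbitrary); the premises hold there but the conclusion fails.

No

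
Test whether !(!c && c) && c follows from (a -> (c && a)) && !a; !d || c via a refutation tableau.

Initial set: {((a -> (c && a)) && !a); (!d || c); !(!(!c && c) && c)}.
((a -> (c && a)) && !a): α-rule — add (a -> (c && a)), !a.
(!d || c): β-rule — branch into !d  //  c.
  branch 1 (add !d):
    !(!(!c && c) && c): β-rule — branch into !!(!c && c)  //  !c.
      branch 1.1 (add !!(!c && c)):
        !!(!c && c): α-rule — add !c, c.
        × closes — contains both c and !c.
      branch 1.2 (add !c):
        (a -> (c && a)): β-rule — branch into !a  //  (c && a).
          branch 1.2.1 (add !a):
            ○ open, literals {a=F, c=F, d=F}.
          branch 1.2.2 (add (c && a)):
            (c && a): α-rule — add c, a.
            × closes — contains both c and !c.
  branch 2 (add c):
    !(!(!c && c) && c): β-rule — branch into !!(!c && c)  //  !c.
      branch 2.1 (add !!(!c && c)):
        !!(!c && c): α-rule — add !c, c.
        × closes — contains both c and !c.
      branch 2.2 (add !c):
        × closes — contains both c and !c.
4 branches closed, 1 open.
An open branch gives a countermodel: a=F, c=F, d=F (unmentioned atoms arbitrary); the premises hold there but the conclusion fails.

No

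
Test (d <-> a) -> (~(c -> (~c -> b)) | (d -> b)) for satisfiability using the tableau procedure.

Satisfiable

Initial set: {((d <-> a) -> (~(c -> (~c -> b)) | (d -> b)))}.
((d <-> a) -> (~(c -> (~c -> b)) | (d -> b))): β-rule — branch into ~(d <-> a)  //  (~(c -> (~c -> b)) | (d -> b)).
  branch 1 (add ~(d <-> a)):
    ~(d <-> a): β-rule — branch into d, ~a  //  ~d, a.
      branch 1.1 (add d, ~a):
        ○ open, literals {a=false, d=true}.
      branch 1.2 (add ~d, a):
        ○ open, literals {a=true, d=false}.
  branch 2 (add (~(c -> (~c -> b)) | (d -> b))):
    (~(c -> (~c -> b)) | (d -> b)): β-rule — branch into ~(c -> (~c -> b))  //  (d -> b).
      branch 2.1 (add ~(c -> (~c -> b))):
        ~(c -> (~c -> b)): α-rule — add c, ~(~c -> b).
        ~(~c -> b): α-rule — add ~c, ~b.
        × closes — contains both c and ~c.
      branch 2.2 (add (d -> b)):
        (d -> b): β-rule — branch into ~d  //  b.
          branch 2.2.1 (add ~d):
            ○ open, literals {d=false}.
          branch 2.2.2 (add b):
            ○ open, literals {b=true}.
1 branch closed, 4 open.
An open branch gives a satisfying assignment: a=false, d=true.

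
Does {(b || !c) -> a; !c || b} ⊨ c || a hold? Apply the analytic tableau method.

Initial set: {((b || !c) -> a); (!c || b); !(c || a)}.
!(c || a): α-rule — add !c, !a.
((b || !c) -> a): β-rule — branch into !(b || !c)  //  a.
  branch 1 (add !(b || !c)):
    !(b || !c): α-rule — add !b, !!c.
    × closes — contains both c and !c.
  branch 2 (add a):
    × closes — contains both a and !a.
All 2 branches close.
Every branch closed, so the premises entail the conclusion.

Yes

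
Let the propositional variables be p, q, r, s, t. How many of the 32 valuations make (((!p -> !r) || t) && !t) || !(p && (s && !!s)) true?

Initial set: {T ((((!p -> !r) || t) && !t) || !(p && (s && !!s)))}.
T ((((!p -> !r) || t) && !t) || !(p && (s && !!s))): β-rule — branch into T (((!p -> !r) || t) && !t)  //  T !(p && (s && !!s)).
  branch 1 (add T (((!p -> !r) || t) && !t)):
    T (((!p -> !r) || t) && !t): α-rule — add T ((!p -> !r) || t), T !t.
    T ((!p -> !r) || t): β-rule — branch into T (!p -> !r)  //  T t.
      branch 1.1 (add T (!p -> !r)):
        T (!p -> !r): β-rule — branch into F !p  //  T !r.
          branch 1.1.1 (add F !p):
            ○ open, literals {p=true, t=false}.
          branch 1.1.2 (add T !r):
            ○ open, literals {r=false, t=false}.
      branch 1.2 (add T t):
        × closes — contains both t and !t.
  branch 2 (add T !(p && (s && !!s))):
    T !(p && (s && !!s)): β-rule — branch into F p  //  F (s && !!s).
      branch 2.1 (add F p):
        ○ open, literals {p=false}.
      branch 2.2 (add F (s && !!s)):
        F (s && !!s): β-rule — branch into F s  //  F !!s.
          branch 2.2.1 (add F s):
            ○ open, literals {s=false}.
          branch 2.2.2 (add F !!s):
            F !!s: drop double negation, giving F s.
            ○ open, literals {s=false}.
1 branch closed, 5 open.
Each open branch fixes some atoms; the unmentioned ones are free. Counting distinct full assignments: branch {p=true, t=false} (q, r, s) contributes 8 new; branch {r=false, t=false} (p, q, s) contributes 4 new; branch {p=false} (q, r, s, t) contributes 12 new; branch {s=false} (p, q, r, t) contributes 4 new; branch {s=false} (p, q, r, t) contributes 0 new. Total: 28.

28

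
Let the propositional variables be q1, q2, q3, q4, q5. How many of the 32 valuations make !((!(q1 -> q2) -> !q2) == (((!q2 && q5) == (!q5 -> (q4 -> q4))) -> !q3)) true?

4

Initial set: {T !((!(q1 -> q2) -> !q2) == (((!q2 && q5) == (!q5 -> (q4 -> q4))) -> !q3))}.
T !((!(q1 -> q2) -> !q2) == (((!q2 && q5) == (!q5 -> (q4 -> q4))) -> !q3)): β-rule — branch into T (!(q1 -> q2) -> !q2), F (((!q2 && q5) == (!q5 -> (q4 -> q4))) -> !q3)  //  F (!(q1 -> q2) -> !q2), T (((!q2 && q5) == (!q5 -> (q4 -> q4))) -> !q3).
  branch 1 (add T (!(q1 -> q2) -> !q2), F (((!q2 && q5) == (!q5 -> (q4 -> q4))) -> !q3)):
    F (((!q2 && q5) == (!q5 -> (q4 -> q4))) -> !q3): α-rule — add T ((!q2 && q5) == (!q5 -> (q4 -> q4))), F !q3.
    T (!(q1 -> q2) -> !q2): β-rule — branch into F !(q1 -> q2)  //  T !q2.
      branch 1.1 (add F !(q1 -> q2)):
        T ((!q2 && q5) == (!q5 -> (q4 -> q4))): β-rule — branch into T (!q2 && q5), T (!q5 -> (q4 -> q4))  //  F (!q2 && q5), F (!q5 -> (q4 -> q4)).
          branch 1.1.1 (add T (!q2 && q5), T (!q5 -> (q4 -> q4))):
            T (!q2 && q5): α-rule — add T !q2, T q5.
            F !(q1 -> q2): β-rule — branch into F q1  //  T q2.
              branch 1.1.1.1 (add F q1):
                T (!q5 -> (q4 -> q4)): β-rule — branch into F !q5  //  T (q4 -> q4).
                  branch 1.1.1.1.1 (add F !q5):
                    ○ open, literals {q1=false, q2=false, q3=true, q5=true}.
                  branch 1.1.1.1.2 (add T (q4 -> q4)):
                    T (q4 -> q4): β-rule — branch into F q4  //  T q4.
                      branch 1.1.1.1.2.1 (add F q4):
                        ○ open, literals {q1=false, q2=false, q3=true, q4=false, q5=true}.
                      branch 1.1.1.1.2.2 (add T q4):
                        ○ open, literals {q1=false, q2=false, q3=true, q4=true, q5=true}.
              branch 1.1.1.2 (add T q2):
                × closes — contains both q2 and !q2.
          branch 1.1.2 (add F (!q2 && q5), F (!q5 -> (q4 -> q4))):
            F (!q5 -> (q4 -> q4)): α-rule — add T !q5, F (q4 -> q4).
            F (q4 -> q4): α-rule — add T q4, F q4.
            × closes — contains both q4 and !q4.
      branch 1.2 (add T !q2):
        T ((!q2 && q5) == (!q5 -> (q4 -> q4))): β-rule — branch into T (!q2 && q5), T (!q5 -> (q4 -> q4))  //  F (!q2 && q5), F (!q5 -> (q4 -> q4)).
          branch 1.2.1 (add T (!q2 && q5), T (!q5 -> (q4 -> q4))):
            T (!q2 && q5): α-rule — add T !q2, T q5.
            T (!q5 -> (q4 -> q4)): β-rule — branch into F !q5  //  T (q4 -> q4).
              branch 1.2.1.1 (add F !q5):
                ○ open, literals {q2=false, q3=true, q5=true}.
              branch 1.2.1.2 (add T (q4 -> q4)):
                T (q4 -> q4): β-rule — branch into F q4  //  T q4.
                  branch 1.2.1.2.1 (add F q4):
                    ○ open, literals {q2=false, q3=true, q4=false, q5=true}.
                  branch 1.2.1.2.2 (add T q4):
                    ○ open, literals {q2=false, q3=true, q4=true, q5=true}.
          branch 1.2.2 (add F (!q2 && q5), F (!q5 -> (q4 -> q4))):
            F (!q5 -> (q4 -> q4)): α-rule — add T !q5, F (q4 -> q4).
            F (q4 -> q4): α-rule — add T q4, F q4.
            × closes — contains both q4 and !q4.
  branch 2 (add F (!(q1 -> q2) -> !q2), T (((!q2 && q5) == (!q5 -> (q4 -> q4))) -> !q3)):
    F (!(q1 -> q2) -> !q2): α-rule — add T !(q1 -> q2), F !q2.
    T !(q1 -> q2): α-rule — add T q1, F q2.
    × closes — contains both q2 and !q2.
4 branches closed, 6 open.
Each open branch fixes some atoms; the unmentioned ones are free. Counting distinct full assignments: branch {q1=false, q2=false, q3=true, q5=true} (q4) contributes 2 new; branch {q1=false, q2=false, q3=true, q4=false, q5=true} (none free) contributes 0 new; branch {q1=false, q2=false, q3=true, q4=true, q5=true} (none free) contributes 0 new; branch {q2=false, q3=true, q5=true} (q1, q4) contributes 2 new; branch {q2=false, q3=true, q4=false, q5=true} (q1) contributes 0 new; branch {q2=false, q3=true, q4=true, q5=true} (q1) contributes 0 new. Total: 4.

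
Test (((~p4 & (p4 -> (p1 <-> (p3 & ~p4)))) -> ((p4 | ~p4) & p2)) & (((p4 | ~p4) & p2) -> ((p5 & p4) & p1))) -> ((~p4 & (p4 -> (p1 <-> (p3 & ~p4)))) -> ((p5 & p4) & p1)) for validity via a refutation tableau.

Assume the negation and expand:
Initial set: {~((((~p4 & (p4 -> (p1 <-> (p3 & ~p4)))) -> ((p4 | ~p4) & p2)) & (((p4 | ~p4) & p2) -> ((p5 & p4) & p1))) -> ((~p4 & (p4 -> (p1 <-> (p3 & ~p4)))) -> ((p5 & p4) & p1)))}.
~((((~p4 & (p4 -> (p1 <-> (p3 & ~p4)))) -> ((p4 | ~p4) & p2)) & (((p4 | ~p4) & p2) -> ((p5 & p4) & p1))) -> ((~p4 & (p4 -> (p1 <-> (p3 & ~p4)))) -> ((p5 & p4) & p1))): α-rule — add (((~p4 & (p4 -> (p1 <-> (p3 & ~p4)))) -> ((p4 | ~p4) & p2)) & (((p4 | ~p4) & p2) -> ((p5 & p4) & p1))), ~((~p4 & (p4 -> (p1 <-> (p3 & ~p4)))) -> ((p5 & p4) & p1)).
(((~p4 & (p4 -> (p1 <-> (p3 & ~p4)))) -> ((p4 | ~p4) & p2)) & (((p4 | ~p4) & p2) -> ((p5 & p4) & p1))): α-rule — add ((~p4 & (p4 -> (p1 <-> (p3 & ~p4)))) -> ((p4 | ~p4) & p2)), (((p4 | ~p4) & p2) -> ((p5 & p4) & p1)).
~((~p4 & (p4 -> (p1 <-> (p3 & ~p4)))) -> ((p5 & p4) & p1)): α-rule — add (~p4 & (p4 -> (p1 <-> (p3 & ~p4)))), ~((p5 & p4) & p1).
(~p4 & (p4 -> (p1 <-> (p3 & ~p4)))): α-rule — add ~p4, (p4 -> (p1 <-> (p3 & ~p4))).
((~p4 & (p4 -> (p1 <-> (p3 & ~p4)))) -> ((p4 | ~p4) & p2)): β-rule — branch into ~(~p4 & (p4 -> (p1 <-> (p3 & ~p4))))  //  ((p4 | ~p4) & p2).
  branch 1 (add ~(~p4 & (p4 -> (p1 <-> (p3 & ~p4))))):
    (((p4 | ~p4) & p2) -> ((p5 & p4) & p1)): β-rule — branch into ~((p4 | ~p4) & p2)  //  ((p5 & p4) & p1).
      branch 1.1 (add ~((p4 | ~p4) & p2)):
        ~((p5 & p4) & p1): β-rule — branch into ~(p5 & p4)  //  ~p1.
          branch 1.1.1 (add ~(p5 & p4)):
            (p4 -> (p1 <-> (p3 & ~p4))): β-rule — branch into ~p4  //  (p1 <-> (p3 & ~p4)).
              branch 1.1.1.1 (add ~p4):
                ~(~p4 & (p4 -> (p1 <-> (p3 & ~p4)))): β-rule — branch into ~~p4  //  ~(p4 -> (p1 <-> (p3 & ~p4))).
                  branch 1.1.1.1.1 (add ~~p4):
                    × closes — contains both p4 and ~p4.
                  branch 1.1.1.1.2 (add ~(p4 -> (p1 <-> (p3 & ~p4)))):
                    ~(p4 -> (p1 <-> (p3 & ~p4))): α-rule — add p4, ~(p1 <-> (p3 & ~p4)).
                    × closes — contains both p4 and ~p4.
              branch 1.1.1.2 (add (p1 <-> (p3 & ~p4))):
                ~(~p4 & (p4 -> (p1 <-> (p3 & ~p4)))): β-rule — branch into ~~p4  //  ~(p4 -> (p1 <-> (p3 & ~p4))).
                  branch 1.1.1.2.1 (add ~~p4):
                    × closes — contains both p4 and ~p4.
                  branch 1.1.1.2.2 (add ~(p4 -> (p1 <-> (p3 & ~p4)))):
                    ~(p4 -> (p1 <-> (p3 & ~p4))): α-rule — add p4, ~(p1 <-> (p3 & ~p4)).
                    × closes — contains both p4 and ~p4.
          branch 1.1.2 (add ~p1):
            (p4 -> (p1 <-> (p3 & ~p4))): β-rule — branch into ~p4  //  (p1 <-> (p3 & ~p4)).
              branch 1.1.2.1 (add ~p4):
                ~(~p4 & (p4 -> (p1 <-> (p3 & ~p4)))): β-rule — branch into ~~p4  //  ~(p4 -> (p1 <-> (p3 & ~p4))).
                  branch 1.1.2.1.1 (add ~~p4):
                    × closes — contains both p4 and ~p4.
                  branch 1.1.2.1.2 (add ~(p4 -> (p1 <-> (p3 & ~p4)))):
                    ~(p4 -> (p1 <-> (p3 & ~p4))): α-rule — add p4, ~(p1 <-> (p3 & ~p4)).
                    × closes — contains both p4 and ~p4.
              branch 1.1.2.2 (add (p1 <-> (p3 & ~p4))):
                ~(~p4 & (p4 -> (p1 <-> (p3 & ~p4)))): β-rule — branch into ~~p4  //  ~(p4 -> (p1 <-> (p3 & ~p4))).
                  branch 1.1.2.2.1 (add ~~p4):
                    × closes — contains both p4 and ~p4.
                  branch 1.1.2.2.2 (add ~(p4 -> (p1 <-> (p3 & ~p4)))):
                    ~(p4 -> (p1 <-> (p3 & ~p4))): α-rule — add p4, ~(p1 <-> (p3 & ~p4)).
                    × closes — contains both p4 and ~p4.
      branch 1.2 (add ((p5 & p4) & p1)):
        ((p5 & p4) & p1): α-rule — add (p5 & p4), p1.
        (p5 & p4): α-rule — add p5, p4.
        × closes — contains both p4 and ~p4.
  branch 2 (add ((p4 | ~p4) & p2)):
    ((p4 | ~p4) & p2): α-rule — add (p4 | ~p4), p2.
    (((p4 | ~p4) & p2) -> ((p5 & p4) & p1)): β-rule — branch into ~((p4 | ~p4) & p2)  //  ((p5 & p4) & p1).
      branch 2.1 (add ~((p4 | ~p4) & p2)):
        ~((p5 & p4) & p1): β-rule — branch into ~(p5 & p4)  //  ~p1.
          branch 2.1.1 (add ~(p5 & p4)):
            (p4 -> (p1 <-> (p3 & ~p4))): β-rule — branch into ~p4  //  (p1 <-> (p3 & ~p4)).
              branch 2.1.1.1 (add ~p4):
                (p4 | ~p4): β-rule — branch into p4  //  ~p4.
                  branch 2.1.1.1.1 (add p4):
                    × closes — contains both p4 and ~p4.
                  branch 2.1.1.1.2 (add ~p4):
                    ~((p4 | ~p4) & p2): β-rule — branch into ~(p4 | ~p4)  //  ~p2.
                      branch 2.1.1.1.2.1 (add ~(p4 | ~p4)):
                        ~(p4 | ~p4): α-rule — add ~p4, ~~p4.
                        × closes — contains both p4 and ~p4.
                      branch 2.1.1.1.2.2 (add ~p2):
                        × closes — contains both p2 and ~p2.
              branch 2.1.1.2 (add (p1 <-> (p3 & ~p4))):
                (p4 | ~p4): β-rule — branch into p4  //  ~p4.
                  branch 2.1.1.2.1 (add p4):
                    × closes — contains both p4 and ~p4.
                  branch 2.1.1.2.2 (add ~p4):
                    ~((p4 | ~p4) & p2): β-rule — branch into ~(p4 | ~p4)  //  ~p2.
                      branch 2.1.1.2.2.1 (add ~(p4 | ~p4)):
                        ~(p4 | ~p4): α-rule — add ~p4, ~~p4.
                        × closes — contains both p4 and ~p4.
                      branch 2.1.1.2.2.2 (add ~p2):
                        × closes — contains both p2 and ~p2.
          branch 2.1.2 (add ~p1):
            (p4 -> (p1 <-> (p3 & ~p4))): β-rule — branch into ~p4  //  (p1 <-> (p3 & ~p4)).
              branch 2.1.2.1 (add ~p4):
                (p4 | ~p4): β-rule — branch into p4  //  ~p4.
                  branch 2.1.2.1.1 (add p4):
                    × closes — contains both p4 and ~p4.
                  branch 2.1.2.1.2 (add ~p4):
                    ~((p4 | ~p4) & p2): β-rule — branch into ~(p4 | ~p4)  //  ~p2.
                      branch 2.1.2.1.2.1 (add ~(p4 | ~p4)):
                        ~(p4 | ~p4): α-rule — add ~p4, ~~p4.
                        × closes — contains both p4 and ~p4.
                      branch 2.1.2.1.2.2 (add ~p2):
                        × closes — contains both p2 and ~p2.
              branch 2.1.2.2 (add (p1 <-> (p3 & ~p4))):
                (p4 | ~p4): β-rule — branch into p4  //  ~p4.
                  branch 2.1.2.2.1 (add p4):
                    × closes — contains both p4 and ~p4.
                  branch 2.1.2.2.2 (add ~p4):
                    ~((p4 | ~p4) & p2): β-rule — branch into ~(p4 | ~p4)  //  ~p2.
                      branch 2.1.2.2.2.1 (add ~(p4 | ~p4)):
                        ~(p4 | ~p4): α-rule — add ~p4, ~~p4.
                        × closes — contains both p4 and ~p4.
                      branch 2.1.2.2.2.2 (add ~p2):
                        × closes — contains both p2 and ~p2.
      branch 2.2 (add ((p5 & p4) & p1)):
        ((p5 & p4) & p1): α-rule — add (p5 & p4), p1.
        (p5 & p4): α-rule — add p5, p4.
        × closes — contains both p4 and ~p4.
All 22 branches close.
Every branch closed, so the negation is unsatisfiable and the formula is valid.

Valid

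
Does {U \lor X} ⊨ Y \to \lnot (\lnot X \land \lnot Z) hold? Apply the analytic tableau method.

No

Initial set: {(U \lor X); \lnot (Y \to \lnot (\lnot X \land \lnot Z))}.
\lnot (Y \to \lnot (\lnot X \land \lnot Z)): α-rule — add Y, \lnot \lnot (\lnot X \land \lnot Z).
\lnot \lnot (\lnot X \land \lnot Z): α-rule — add \lnot X, \lnot Z.
(U \lor X): β-rule — branch into U  //  X.
  branch 1 (add U):
    ○ open, literals {U=T, X=F, Y=T, Z=F}.
  branch 2 (add X):
    × closes — contains both X and \lnot X.
1 branch closed, 1 open.
An open branch gives a countermodel: U=T, X=F, Y=T, Z=F (unmentioned atoms arbitrary); the premises hold there but the conclusion fails.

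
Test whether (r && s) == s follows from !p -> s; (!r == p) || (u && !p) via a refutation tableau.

No

Initial set: {T (!p -> s); T ((!r == p) || (u && !p)); F ((r && s) == s)}.
T (!p -> s): β-rule — branch into F !p  //  T s.
  branch 1 (add F !p):
    T ((!r == p) || (u && !p)): β-rule — branch into T (!r == p)  //  T (u && !p).
      branch 1.1 (add T (!r == p)):
        F ((r && s) == s): β-rule — branch into T (r && s), F s  //  F (r && s), T s.
          branch 1.1.1 (add T (r && s), F s):
            T (r && s): α-rule — add T r, T s.
            × closes — contains both s and !s.
          branch 1.1.2 (add F (r && s), T s):
            T (!r == p): β-rule — branch into T !r, T p  //  F !r, F p.
              branch 1.1.2.1 (add T !r, T p):
                F (r && s): β-rule — branch into F r  //  F s.
                  branch 1.1.2.1.1 (add F r):
                    ○ open, literals {p=1, r=0, s=1}.
                  branch 1.1.2.1.2 (add F s):
                    × closes — contains both s and !s.
              branch 1.1.2.2 (add F !r, F p):
                × closes — contains both p and !p.
      branch 1.2 (add T (u && !p)):
        T (u && !p): α-rule — add T u, T !p.
        × closes — contains both p and !p.
  branch 2 (add T s):
    T ((!r == p) || (u && !p)): β-rule — branch into T (!r == p)  //  T (u && !p).
      branch 2.1 (add T (!r == p)):
        F ((r && s) == s): β-rule — branch into T (r && s), F s  //  F (r && s), T s.
          branch 2.1.1 (add T (r && s), F s):
            × closes — contains both s and !s.
          branch 2.1.2 (add F (r && s), T s):
            T (!r == p): β-rule — branch into T !r, T p  //  F !r, F p.
              branch 2.1.2.1 (add T !r, T p):
                F (r && s): β-rule — branch into F r  //  F s.
                  branch 2.1.2.1.1 (add F r):
                    ○ open, literals {p=1, r=0, s=1}.
                  branch 2.1.2.1.2 (add F s):
                    × closes — contains both s and !s.
              branch 2.1.2.2 (add F !r, F p):
                F (r && s): β-rule — branch into F r  //  F s.
                  branch 2.1.2.2.1 (add F r):
                    × closes — contains both r and !r.
                  branch 2.1.2.2.2 (add F s):
                    × closes — contains both s and !s.
      branch 2.2 (add T (u && !p)):
        T (u && !p): α-rule — add T u, T !p.
        F ((r && s) == s): β-rule — branch into T (r && s), F s  //  F (r && s), T s.
          branch 2.2.1 (add T (r && s), F s):
            × closes — contains both s and !s.
          branch 2.2.2 (add F (r && s), T s):
            F (r && s): β-rule — branch into F r  //  F s.
              branch 2.2.2.1 (add F r):
                ○ open, literals {p=0, r=0, s=1, u=1}.
              branch 2.2.2.2 (add F s):
                × closes — contains both s and !s.
10 branches closed, 3 open.
An open branch gives a countermodel: p=1, r=0, s=1 (unmentioned atoms arbitrary); the premises hold there but the conclusion fails.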